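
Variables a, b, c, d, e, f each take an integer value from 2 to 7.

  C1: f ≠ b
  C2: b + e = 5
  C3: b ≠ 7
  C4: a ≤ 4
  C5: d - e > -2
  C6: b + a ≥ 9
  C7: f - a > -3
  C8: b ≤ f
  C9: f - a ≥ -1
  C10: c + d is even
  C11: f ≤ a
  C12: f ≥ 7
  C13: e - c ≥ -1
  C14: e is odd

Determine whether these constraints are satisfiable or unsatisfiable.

Unsatisfiable

From constraint 12: f ≥ 7. From constraints 4 and 11: f ≤ a and a ≤ 4, so f ≤ 4. But 4 < 7, so no value of f works.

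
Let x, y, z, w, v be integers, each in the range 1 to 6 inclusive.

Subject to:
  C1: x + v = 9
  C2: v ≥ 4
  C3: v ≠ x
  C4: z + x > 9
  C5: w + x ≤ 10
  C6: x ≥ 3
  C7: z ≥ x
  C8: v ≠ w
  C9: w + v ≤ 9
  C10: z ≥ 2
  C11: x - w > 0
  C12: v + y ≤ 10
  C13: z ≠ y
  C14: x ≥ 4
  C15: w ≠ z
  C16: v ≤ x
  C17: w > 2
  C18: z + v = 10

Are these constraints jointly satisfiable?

Take x = 5, y = 5, z = 6, w = 3, v = 4. Then constraint 1: x + v = 9; constraint 4: z + x = 11; constraint 5: w + x = 8, and every other listed constraint is also met.

Satisfiable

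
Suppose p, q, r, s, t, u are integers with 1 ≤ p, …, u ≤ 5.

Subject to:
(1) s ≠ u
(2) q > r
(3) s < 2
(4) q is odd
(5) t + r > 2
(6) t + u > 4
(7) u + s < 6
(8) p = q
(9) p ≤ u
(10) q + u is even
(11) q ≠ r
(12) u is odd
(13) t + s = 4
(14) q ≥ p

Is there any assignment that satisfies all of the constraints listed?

Satisfiable

Take p = 3, q = 3, r = 1, s = 1, t = 3, u = 3. Then constraint 5: t + r = 4; constraint 6: t + u = 6, and every other listed constraint is also met.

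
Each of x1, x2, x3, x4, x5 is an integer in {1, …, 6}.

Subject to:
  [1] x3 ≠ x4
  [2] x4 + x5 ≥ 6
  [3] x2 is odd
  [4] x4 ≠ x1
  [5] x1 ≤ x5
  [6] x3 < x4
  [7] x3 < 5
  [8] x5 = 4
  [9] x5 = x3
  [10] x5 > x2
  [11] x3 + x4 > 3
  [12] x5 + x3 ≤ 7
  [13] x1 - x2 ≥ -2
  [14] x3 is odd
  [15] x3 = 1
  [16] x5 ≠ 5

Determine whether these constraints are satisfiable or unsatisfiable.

Constraint 8 fixes x5 = 4 and constraint 15 fixes x3 = 1, but constraint 9 requires x5 = x3. Since 4 ≠ 1, contradiction.

Unsatisfiable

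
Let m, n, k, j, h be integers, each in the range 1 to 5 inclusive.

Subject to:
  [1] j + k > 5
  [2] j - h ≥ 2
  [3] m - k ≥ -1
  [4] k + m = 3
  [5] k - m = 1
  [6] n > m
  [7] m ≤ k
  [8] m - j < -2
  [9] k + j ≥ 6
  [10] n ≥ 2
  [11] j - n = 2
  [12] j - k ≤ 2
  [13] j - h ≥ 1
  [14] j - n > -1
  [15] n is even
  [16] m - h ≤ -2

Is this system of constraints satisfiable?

Unsatisfiable

Constraints 2, 3, 12, and 16 give j − h ≥ 2, h − m ≥ 2, m − k ≥ -1, k − j ≥ -2.
Adding all 4 inequalities: the left sides telescope to 0, and the right sides sum to 2 + 2 + (-1) + (-2) = 1. So 0 ≥ 1, which is false.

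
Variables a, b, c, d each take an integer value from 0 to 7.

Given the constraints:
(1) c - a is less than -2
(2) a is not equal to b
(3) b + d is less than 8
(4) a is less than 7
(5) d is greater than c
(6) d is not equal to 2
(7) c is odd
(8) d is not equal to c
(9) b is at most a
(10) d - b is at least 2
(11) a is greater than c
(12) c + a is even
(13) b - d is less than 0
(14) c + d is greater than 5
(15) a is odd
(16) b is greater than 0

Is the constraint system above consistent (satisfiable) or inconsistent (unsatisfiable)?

Try a = 5, b = 2, c = 1, d = 5.
Check constraint 1: c - a = -4; constraint 3: b + d = 7. The remaining constraints are straightforward to verify.

Satisfiable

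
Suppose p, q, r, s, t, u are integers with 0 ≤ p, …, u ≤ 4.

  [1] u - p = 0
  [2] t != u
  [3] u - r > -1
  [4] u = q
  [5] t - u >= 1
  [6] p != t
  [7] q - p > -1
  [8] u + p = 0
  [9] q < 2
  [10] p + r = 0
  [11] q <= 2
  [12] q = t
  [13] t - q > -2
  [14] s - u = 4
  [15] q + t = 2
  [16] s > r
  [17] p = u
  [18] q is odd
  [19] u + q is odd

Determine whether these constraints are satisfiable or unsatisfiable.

From constraints 4, 12, and 17, p = u = q = t, so p = t. But constraint 6 says p ≠ t. Contradiction.

Unsatisfiable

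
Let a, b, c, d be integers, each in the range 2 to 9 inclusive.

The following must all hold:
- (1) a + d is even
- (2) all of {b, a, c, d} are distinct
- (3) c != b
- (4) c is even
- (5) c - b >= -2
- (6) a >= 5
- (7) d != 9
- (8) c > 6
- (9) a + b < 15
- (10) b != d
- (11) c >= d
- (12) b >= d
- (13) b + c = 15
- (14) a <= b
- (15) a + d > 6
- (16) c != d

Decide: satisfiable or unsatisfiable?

Take a = 6, b = 7, c = 8, d = 2. Then constraint 5: c - b = 1; constraint 9: a + b = 13; constraint 13: b + c = 15, and every other listed constraint is also met.

Satisfiable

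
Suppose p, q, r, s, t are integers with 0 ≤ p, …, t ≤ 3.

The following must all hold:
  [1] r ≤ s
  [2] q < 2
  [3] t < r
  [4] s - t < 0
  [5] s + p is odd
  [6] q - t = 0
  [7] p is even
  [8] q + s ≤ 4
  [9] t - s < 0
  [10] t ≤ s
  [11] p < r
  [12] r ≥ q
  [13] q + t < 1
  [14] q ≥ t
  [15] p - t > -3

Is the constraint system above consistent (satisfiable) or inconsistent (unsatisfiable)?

Constraints 1, 4, 12, and 14 give r ≤ s, s < t, t ≤ q, q ≤ r. Chaining: r ≤ s < t ≤ q ≤ r, which forces r < r — impossible.

Unsatisfiable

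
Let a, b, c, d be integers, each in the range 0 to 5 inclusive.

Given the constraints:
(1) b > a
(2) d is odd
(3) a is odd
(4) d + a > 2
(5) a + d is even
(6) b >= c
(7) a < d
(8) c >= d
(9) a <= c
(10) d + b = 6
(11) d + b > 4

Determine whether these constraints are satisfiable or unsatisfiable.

Satisfiable

Try a = 1, b = 3, c = 3, d = 3.
Check constraint 4: d + a = 4; constraint 10: d + b = 6. The remaining constraints are straightforward to verify.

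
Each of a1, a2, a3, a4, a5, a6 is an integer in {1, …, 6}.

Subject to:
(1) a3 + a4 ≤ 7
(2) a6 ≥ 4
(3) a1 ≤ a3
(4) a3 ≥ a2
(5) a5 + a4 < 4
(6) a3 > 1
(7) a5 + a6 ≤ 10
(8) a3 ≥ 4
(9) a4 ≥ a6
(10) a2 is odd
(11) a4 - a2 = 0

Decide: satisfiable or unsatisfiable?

Unsatisfiable

From constraint 8: a3 ≥ 4. From constraints 2 and 9: a4 ≥ a6 ≥ 4. Hence a3 + a4 ≥ 8. But constraint 1 requires a3 + a4 ≤ 7, and 7 < 8. Contradiction.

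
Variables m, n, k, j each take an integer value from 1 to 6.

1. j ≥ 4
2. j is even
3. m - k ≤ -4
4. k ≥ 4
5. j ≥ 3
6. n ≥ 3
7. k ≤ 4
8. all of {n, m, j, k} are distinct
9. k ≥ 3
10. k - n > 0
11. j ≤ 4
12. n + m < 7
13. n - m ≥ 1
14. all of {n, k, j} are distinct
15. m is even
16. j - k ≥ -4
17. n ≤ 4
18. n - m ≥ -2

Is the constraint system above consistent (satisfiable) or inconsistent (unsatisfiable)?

Unsatisfiable

Constraints 5, 6, 7, 9, 11, and 17 confine each of n, k, j to the 2 values {3, 4}.
Constraint 14 requires all 3 of them to be distinct, but only 2 values are available — impossible by the pigeonhole principle.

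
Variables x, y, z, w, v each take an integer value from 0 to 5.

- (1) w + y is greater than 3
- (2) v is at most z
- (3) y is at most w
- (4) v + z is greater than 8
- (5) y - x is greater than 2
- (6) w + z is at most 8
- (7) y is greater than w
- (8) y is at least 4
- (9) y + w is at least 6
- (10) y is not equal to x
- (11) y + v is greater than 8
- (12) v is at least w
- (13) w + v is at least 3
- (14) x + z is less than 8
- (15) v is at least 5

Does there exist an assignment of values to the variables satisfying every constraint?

Unsatisfiable

From constraints 3 and 8: w ≥ y ≥ 4. From constraints 2 and 15: z ≥ v ≥ 5. Hence w + z ≥ 9. But constraint 6 requires w + z ≤ 8, and 8 < 9. Contradiction.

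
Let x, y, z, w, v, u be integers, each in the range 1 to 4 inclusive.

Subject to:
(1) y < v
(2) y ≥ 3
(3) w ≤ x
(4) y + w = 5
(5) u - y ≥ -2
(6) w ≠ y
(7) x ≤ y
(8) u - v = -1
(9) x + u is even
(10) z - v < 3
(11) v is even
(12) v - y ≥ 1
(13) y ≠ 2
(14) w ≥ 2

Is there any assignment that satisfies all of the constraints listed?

Satisfiable

Try x = 3, y = 3, z = 4, w = 2, v = 4, u = 3.
Check constraint 4: y + w = 5; constraint 5: u - y = 0. The remaining constraints are straightforward to verify.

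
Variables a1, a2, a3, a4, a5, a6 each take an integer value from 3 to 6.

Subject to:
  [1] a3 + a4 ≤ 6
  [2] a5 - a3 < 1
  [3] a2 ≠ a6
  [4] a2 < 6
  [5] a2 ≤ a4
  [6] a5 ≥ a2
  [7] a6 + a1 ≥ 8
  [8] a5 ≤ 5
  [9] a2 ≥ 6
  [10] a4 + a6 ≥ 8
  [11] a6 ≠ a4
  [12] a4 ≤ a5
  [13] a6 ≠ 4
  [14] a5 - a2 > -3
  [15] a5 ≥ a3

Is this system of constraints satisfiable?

Unsatisfiable

From constraints 5 and 9: a4 ≥ a2 and a2 ≥ 6, so a4 ≥ 6. From constraints 8 and 12: a4 ≤ a5 and a5 ≤ 5, so a4 ≤ 5. But 5 < 6, so no value of a4 works.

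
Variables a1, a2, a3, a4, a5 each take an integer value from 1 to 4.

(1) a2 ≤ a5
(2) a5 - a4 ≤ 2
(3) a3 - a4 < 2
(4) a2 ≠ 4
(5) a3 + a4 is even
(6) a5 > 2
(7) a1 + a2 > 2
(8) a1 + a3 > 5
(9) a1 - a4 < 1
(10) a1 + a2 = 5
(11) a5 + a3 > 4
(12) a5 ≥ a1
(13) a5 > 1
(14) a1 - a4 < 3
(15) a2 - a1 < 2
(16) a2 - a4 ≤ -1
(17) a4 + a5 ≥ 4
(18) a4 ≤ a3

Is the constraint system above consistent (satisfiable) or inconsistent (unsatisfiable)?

Take a1 = 3, a2 = 2, a3 = 3, a4 = 3, a5 = 3. Then constraint 2: a5 - a4 = 0; constraint 3: a3 - a4 = 0; constraint 7: a1 + a2 = 5, and every other listed constraint is also met.

Satisfiable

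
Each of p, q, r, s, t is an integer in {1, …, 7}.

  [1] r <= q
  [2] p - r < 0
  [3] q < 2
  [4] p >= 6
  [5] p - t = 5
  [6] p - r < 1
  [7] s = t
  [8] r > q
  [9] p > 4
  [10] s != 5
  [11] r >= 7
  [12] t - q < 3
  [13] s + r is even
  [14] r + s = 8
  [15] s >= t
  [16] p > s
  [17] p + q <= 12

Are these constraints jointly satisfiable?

Unsatisfiable

From constraint 4: p ≥ 6. From constraints 1 and 11: q ≥ r ≥ 7. Hence p + q ≥ 13. But constraint 17 requires p + q ≤ 12, and 12 < 13. Contradiction.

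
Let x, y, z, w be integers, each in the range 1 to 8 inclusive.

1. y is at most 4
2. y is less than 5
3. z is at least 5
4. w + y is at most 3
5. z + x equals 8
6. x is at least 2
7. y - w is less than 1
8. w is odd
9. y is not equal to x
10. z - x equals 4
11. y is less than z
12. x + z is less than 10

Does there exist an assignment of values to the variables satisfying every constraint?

Satisfiable

Try x = 2, y = 1, z = 6, w = 1.
Check constraint 4: w + y = 2; constraint 5: z + x = 8. The remaining constraints are straightforward to verify.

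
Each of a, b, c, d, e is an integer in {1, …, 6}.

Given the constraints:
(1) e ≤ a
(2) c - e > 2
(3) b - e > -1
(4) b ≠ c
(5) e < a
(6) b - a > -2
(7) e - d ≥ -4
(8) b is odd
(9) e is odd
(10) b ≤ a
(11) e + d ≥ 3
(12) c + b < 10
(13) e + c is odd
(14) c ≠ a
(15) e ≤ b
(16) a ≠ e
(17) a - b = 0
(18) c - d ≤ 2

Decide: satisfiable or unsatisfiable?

The assignment a = 3, b = 3, c = 6, d = 4, e = 1 works:
  constraint 2 holds since c - e = 5.
  constraint 3 holds since b - e = 2.
The rest check out directly.

Satisfiable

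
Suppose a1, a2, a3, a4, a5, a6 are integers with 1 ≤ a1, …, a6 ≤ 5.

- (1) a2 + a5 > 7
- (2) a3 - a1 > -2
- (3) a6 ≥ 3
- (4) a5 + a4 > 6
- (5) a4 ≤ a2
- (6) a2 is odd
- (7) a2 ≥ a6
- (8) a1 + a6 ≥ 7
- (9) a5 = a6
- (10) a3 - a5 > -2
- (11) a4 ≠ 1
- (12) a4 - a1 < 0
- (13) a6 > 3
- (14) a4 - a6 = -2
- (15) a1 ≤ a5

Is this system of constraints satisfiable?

The assignment a1 = 5, a2 = 5, a3 = 5, a4 = 3, a5 = 5, a6 = 5 works:
  constraint 1 holds since a2 + a5 = 10.
  constraint 2 holds since a3 - a1 = 0.
The rest check out directly.

Satisfiable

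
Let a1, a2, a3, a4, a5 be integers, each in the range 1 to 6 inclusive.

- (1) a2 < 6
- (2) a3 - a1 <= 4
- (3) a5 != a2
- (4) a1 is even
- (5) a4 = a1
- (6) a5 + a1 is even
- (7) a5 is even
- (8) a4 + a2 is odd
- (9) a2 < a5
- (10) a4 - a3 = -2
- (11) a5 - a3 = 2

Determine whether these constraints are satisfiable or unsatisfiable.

Satisfiable

Setting (a1, a2, a3, a4, a5) = (2, 5, 4, 2, 6) satisfies everything: constraint 2: a3 - a1 = 2; constraint 10: a4 - a3 = -2; constraint 11: a5 - a3 = 2, and the others follow.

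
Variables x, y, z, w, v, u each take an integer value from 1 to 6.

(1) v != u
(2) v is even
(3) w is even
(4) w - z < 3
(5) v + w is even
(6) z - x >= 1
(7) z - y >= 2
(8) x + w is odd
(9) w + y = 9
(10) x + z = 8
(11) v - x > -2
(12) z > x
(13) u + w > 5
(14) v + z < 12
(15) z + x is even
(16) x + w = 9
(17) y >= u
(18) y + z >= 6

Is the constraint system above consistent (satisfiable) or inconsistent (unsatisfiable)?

Satisfiable

The assignment x = 3, y = 3, z = 5, w = 6, v = 4, u = 1 works:
  constraint 4 holds since w - z = 1.
  constraint 6 holds since z - x = 2.
  constraint 7 holds since z - y = 2.
The rest check out directly.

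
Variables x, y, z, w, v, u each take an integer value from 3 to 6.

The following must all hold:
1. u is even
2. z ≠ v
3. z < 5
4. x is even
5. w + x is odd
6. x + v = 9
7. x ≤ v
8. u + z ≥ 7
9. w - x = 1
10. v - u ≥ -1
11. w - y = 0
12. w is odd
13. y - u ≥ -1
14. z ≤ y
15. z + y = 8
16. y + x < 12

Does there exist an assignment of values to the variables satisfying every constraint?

Take x = 4, y = 5, z = 3, w = 5, v = 5, u = 6. Then constraint 6: x + v = 9; constraint 8: u + z = 9, and every other listed constraint is also met.

Satisfiable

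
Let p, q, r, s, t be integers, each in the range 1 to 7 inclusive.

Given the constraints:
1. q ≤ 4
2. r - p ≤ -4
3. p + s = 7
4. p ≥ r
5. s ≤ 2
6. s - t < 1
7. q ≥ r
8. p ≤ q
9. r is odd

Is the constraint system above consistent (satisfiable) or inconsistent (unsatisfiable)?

From constraints 1 and 8: p ≤ q ≤ 4. From constraint 5: s ≤ 2. Hence p + s ≤ 6. But constraint 3 requires p + s = 7, and 7 > 6. Contradiction.

Unsatisfiable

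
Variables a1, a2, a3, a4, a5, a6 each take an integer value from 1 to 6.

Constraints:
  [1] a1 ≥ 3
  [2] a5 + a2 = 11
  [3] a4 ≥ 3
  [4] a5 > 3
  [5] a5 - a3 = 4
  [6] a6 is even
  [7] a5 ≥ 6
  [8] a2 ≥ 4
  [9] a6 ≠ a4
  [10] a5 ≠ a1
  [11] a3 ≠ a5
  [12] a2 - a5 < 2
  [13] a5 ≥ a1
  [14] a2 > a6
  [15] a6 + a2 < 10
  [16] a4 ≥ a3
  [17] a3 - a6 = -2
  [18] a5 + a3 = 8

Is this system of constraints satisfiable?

Satisfiable

One satisfying assignment is a1 = 5, a2 = 5, a3 = 2, a4 = 6, a5 = 6, a6 = 4.
For the less obvious constraints — constraint 2: a5 + a2 = 11; constraint 5: a5 - a3 = 4; constraint 12: a2 - a5 = -1 — and the others hold by inspection.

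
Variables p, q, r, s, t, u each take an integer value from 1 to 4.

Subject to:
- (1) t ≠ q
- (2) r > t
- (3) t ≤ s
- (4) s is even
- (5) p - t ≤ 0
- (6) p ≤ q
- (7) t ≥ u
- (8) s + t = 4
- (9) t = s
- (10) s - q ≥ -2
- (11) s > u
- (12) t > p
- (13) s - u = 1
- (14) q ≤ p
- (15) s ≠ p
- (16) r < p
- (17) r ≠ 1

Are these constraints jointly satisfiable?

Unsatisfiable

Constraints 2, 12, and 16 give r < p, p < t, t < r. Chaining: r < p < t < r, which forces r < r — impossible.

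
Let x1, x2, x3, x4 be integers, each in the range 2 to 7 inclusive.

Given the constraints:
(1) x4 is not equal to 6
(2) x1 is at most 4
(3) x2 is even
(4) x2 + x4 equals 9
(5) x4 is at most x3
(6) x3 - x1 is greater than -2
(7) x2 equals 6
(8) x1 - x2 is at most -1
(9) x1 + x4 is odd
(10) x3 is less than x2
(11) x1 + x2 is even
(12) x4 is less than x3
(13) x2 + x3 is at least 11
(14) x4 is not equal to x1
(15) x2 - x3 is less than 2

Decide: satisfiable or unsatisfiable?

One satisfying assignment is x1 = 4, x2 = 6, x3 = 5, x4 = 3.
For the less obvious constraints — constraint 4: x2 + x4 = 9; constraint 6: x3 - x1 = 1; constraint 8: x1 - x2 = -2 — and the others hold by inspection.

Satisfiable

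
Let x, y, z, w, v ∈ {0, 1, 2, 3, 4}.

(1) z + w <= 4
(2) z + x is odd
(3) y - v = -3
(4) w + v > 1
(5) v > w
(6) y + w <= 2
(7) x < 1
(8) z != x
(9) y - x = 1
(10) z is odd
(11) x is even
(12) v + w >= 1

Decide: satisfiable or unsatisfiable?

Satisfiable

Take x = 0, y = 1, z = 1, w = 0, v = 4. Then constraint 1: z + w = 1; constraint 3: y - v = -3, and every other listed constraint is also met.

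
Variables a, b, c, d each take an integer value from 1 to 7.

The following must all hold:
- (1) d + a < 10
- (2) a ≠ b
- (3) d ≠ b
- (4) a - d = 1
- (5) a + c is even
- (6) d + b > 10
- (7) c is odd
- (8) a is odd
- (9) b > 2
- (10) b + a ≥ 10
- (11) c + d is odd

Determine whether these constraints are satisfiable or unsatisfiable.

Satisfiable

Take a = 5, b = 7, c = 7, d = 4. Then constraint 1: d + a = 9; constraint 4: a - d = 1; constraint 6: d + b = 11, and every other listed constraint is also met.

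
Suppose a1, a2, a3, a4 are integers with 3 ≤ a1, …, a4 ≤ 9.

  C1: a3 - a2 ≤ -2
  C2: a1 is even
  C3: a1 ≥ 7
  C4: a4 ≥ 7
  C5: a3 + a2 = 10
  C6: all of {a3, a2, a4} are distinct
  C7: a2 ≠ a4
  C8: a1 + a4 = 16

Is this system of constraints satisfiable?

Take a1 = 8, a2 = 7, a3 = 3, a4 = 8. Then constraint 1: a3 - a2 = -4; constraint 5: a3 + a2 = 10; constraint 8: a1 + a4 = 16, and every other listed constraint is also met.

Satisfiable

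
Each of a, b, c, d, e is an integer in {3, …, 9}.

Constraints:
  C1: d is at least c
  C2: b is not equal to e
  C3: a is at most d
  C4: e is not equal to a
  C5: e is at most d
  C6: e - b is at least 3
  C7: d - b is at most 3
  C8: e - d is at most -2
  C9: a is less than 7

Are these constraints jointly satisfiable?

Constraints 6, 7, and 8 give d − e ≥ 2, e − b ≥ 3, b − d ≥ -3.
Adding all 3 inequalities: the left sides telescope to 0, and the right sides sum to 2 + 3 + (-3) = 2. So 0 ≥ 2, which is false.

Unsatisfiable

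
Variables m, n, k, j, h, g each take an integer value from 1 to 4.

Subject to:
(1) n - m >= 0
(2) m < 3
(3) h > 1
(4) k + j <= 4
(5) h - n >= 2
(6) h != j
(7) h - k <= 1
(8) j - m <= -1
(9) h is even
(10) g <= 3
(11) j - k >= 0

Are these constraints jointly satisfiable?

Unsatisfiable

Constraints 1, 5, 7, 8, and 11 give h − n ≥ 2, n − m ≥ 0, m − j ≥ 1, j − k ≥ 0, k − h ≥ -1.
Adding all 5 inequalities: the left sides telescope to 0, and the right sides sum to 2 + 0 + 1 + 0 + (-1) = 2. So 0 ≥ 2, which is false.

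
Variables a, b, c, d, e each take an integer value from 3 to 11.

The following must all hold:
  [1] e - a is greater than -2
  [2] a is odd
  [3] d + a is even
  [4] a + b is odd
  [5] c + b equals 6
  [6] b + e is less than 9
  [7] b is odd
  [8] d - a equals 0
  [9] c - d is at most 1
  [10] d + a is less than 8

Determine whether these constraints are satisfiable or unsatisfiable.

Unsatisfiable

Constraint 2 makes a odd and constraint 7 makes b odd, so a + b must be even. Constraint 4 says a + b is odd — contradiction.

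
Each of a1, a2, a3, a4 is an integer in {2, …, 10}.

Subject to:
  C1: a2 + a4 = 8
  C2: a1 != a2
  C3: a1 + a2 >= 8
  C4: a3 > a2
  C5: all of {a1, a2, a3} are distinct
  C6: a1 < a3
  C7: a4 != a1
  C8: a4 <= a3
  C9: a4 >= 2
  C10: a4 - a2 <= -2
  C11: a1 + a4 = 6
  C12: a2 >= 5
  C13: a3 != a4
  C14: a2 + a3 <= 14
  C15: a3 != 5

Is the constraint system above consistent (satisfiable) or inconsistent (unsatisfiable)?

Satisfiable

Try a1 = 4, a2 = 6, a3 = 7, a4 = 2.
Check constraint 1: a2 + a4 = 8; constraint 3: a1 + a2 = 10; constraint 10: a4 - a2 = -4. The remaining constraints are straightforward to verify.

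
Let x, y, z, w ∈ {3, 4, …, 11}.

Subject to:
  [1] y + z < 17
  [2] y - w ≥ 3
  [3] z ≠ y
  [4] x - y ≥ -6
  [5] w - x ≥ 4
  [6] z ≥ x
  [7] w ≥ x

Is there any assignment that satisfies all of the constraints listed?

Unsatisfiable

Constraints 2, 4, and 5 give y − w ≥ 3, w − x ≥ 4, x − y ≥ -6.
Adding all 3 inequalities: the left sides telescope to 0, and the right sides sum to 3 + 4 + (-6) = 1. So 0 ≥ 1, which is false.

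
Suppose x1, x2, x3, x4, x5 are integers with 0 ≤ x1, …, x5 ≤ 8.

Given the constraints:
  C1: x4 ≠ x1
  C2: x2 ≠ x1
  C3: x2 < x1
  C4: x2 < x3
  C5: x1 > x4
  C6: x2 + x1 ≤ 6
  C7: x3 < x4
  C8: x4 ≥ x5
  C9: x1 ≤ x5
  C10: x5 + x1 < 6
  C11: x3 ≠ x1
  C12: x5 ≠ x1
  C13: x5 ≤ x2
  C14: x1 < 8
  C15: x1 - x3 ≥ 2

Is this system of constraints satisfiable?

Constraints 4, 5, 7, 9, and 13 give x3 < x4, x4 < x1, x1 ≤ x5, x5 ≤ x2, x2 < x3. Chaining: x3 < x4 < x1 ≤ x5 ≤ x2 < x3, which forces x3 < x3 — impossible.

Unsatisfiable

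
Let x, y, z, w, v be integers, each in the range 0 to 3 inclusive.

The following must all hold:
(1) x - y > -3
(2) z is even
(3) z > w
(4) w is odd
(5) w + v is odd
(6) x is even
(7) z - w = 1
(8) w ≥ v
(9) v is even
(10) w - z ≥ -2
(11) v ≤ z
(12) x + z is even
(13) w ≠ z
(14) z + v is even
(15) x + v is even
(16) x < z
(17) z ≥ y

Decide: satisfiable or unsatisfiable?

Setting (x, y, z, w, v) = (0, 2, 2, 1, 0) satisfies everything: constraint 1: x - y = -2; constraint 7: z - w = 1; constraint 10: w - z = -1, and the others follow.

Satisfiable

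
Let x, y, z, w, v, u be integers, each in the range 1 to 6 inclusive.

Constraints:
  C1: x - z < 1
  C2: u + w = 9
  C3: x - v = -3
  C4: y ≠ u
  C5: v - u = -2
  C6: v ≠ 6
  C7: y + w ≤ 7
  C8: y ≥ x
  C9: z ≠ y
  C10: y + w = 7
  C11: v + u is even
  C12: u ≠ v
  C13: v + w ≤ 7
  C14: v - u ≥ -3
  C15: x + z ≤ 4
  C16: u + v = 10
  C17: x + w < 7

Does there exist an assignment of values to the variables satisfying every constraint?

Satisfiable

Setting (x, y, z, w, v, u) = (1, 4, 3, 3, 4, 6) satisfies everything: constraint 1: x - z = -2; constraint 2: u + w = 9, and the others follow.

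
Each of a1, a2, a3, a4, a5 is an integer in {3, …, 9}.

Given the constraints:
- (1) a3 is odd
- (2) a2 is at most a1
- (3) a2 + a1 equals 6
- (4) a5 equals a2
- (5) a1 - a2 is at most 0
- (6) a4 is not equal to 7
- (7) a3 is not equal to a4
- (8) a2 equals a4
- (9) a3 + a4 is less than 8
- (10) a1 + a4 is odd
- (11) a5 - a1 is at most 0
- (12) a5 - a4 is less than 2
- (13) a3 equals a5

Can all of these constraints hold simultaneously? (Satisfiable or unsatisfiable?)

From constraints 4, 8, and 13, a3 = a5 = a2 = a4, so a3 = a4. But constraint 7 says a3 ≠ a4. Contradiction.

Unsatisfiable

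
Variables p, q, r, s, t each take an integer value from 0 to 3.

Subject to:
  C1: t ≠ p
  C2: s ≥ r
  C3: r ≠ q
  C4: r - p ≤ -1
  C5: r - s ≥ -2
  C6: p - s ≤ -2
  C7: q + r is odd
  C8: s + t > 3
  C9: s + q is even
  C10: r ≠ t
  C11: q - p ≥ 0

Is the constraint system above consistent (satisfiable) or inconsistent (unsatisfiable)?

Constraints 4, 5, and 6 give s − p ≥ 2, p − r ≥ 1, r − s ≥ -2.
Adding all 3 inequalities: the left sides telescope to 0, and the right sides sum to 2 + 1 + (-2) = 1. So 0 ≥ 1, which is false.

Unsatisfiable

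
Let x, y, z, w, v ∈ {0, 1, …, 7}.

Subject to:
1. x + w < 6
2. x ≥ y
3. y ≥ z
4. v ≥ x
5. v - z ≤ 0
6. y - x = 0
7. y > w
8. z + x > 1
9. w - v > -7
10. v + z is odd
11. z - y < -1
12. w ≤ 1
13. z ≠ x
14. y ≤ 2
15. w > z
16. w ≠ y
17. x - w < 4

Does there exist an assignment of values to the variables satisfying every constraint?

Constraints 2, 4, 5, 7, and 15 give z < w, w < y, y ≤ x, x ≤ v, v ≤ z. Chaining: z < w < y ≤ x ≤ v ≤ z, which forces z < z — impossible.

Unsatisfiable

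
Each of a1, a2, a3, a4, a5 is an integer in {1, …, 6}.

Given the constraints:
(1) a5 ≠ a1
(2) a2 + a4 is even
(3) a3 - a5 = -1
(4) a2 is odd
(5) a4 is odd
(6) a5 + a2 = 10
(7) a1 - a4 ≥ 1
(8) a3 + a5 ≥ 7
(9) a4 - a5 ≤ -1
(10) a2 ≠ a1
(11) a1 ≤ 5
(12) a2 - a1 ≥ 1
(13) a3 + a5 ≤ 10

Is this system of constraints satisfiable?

The assignment a1 = 4, a2 = 5, a3 = 4, a4 = 3, a5 = 5 works:
  constraint 3 holds since a3 - a5 = -1.
  constraint 6 holds since a5 + a2 = 10.
  constraint 7 holds since a1 - a4 = 1.
The rest check out directly.

Satisfiable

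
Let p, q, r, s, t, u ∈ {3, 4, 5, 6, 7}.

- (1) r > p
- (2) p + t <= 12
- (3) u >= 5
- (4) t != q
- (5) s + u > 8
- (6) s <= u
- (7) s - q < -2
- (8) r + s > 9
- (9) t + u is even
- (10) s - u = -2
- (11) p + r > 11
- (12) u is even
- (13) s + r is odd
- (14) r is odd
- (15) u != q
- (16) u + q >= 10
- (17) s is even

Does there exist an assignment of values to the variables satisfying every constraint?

Take p = 5, q = 7, r = 7, s = 4, t = 4, u = 6. Then constraint 2: p + t = 9; constraint 5: s + u = 10, and every other listed constraint is also met.

Satisfiable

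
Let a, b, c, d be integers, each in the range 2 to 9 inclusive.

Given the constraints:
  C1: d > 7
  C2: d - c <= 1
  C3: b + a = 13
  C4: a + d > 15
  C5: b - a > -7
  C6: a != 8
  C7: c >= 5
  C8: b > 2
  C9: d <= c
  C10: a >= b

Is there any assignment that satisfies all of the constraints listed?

One satisfying assignment is a = 9, b = 4, c = 9, d = 9.
For the less obvious constraints — constraint 2: d - c = 0; constraint 3: b + a = 13 — and the others hold by inspection.

Satisfiable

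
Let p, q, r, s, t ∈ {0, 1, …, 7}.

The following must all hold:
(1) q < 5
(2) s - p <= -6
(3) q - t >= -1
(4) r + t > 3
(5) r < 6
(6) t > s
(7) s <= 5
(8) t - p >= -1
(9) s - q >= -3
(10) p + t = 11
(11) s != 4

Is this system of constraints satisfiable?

Unsatisfiable

Constraints 2, 3, 8, and 9 give p − s ≥ 6, s − q ≥ -3, q − t ≥ -1, t − p ≥ -1.
Adding all 4 inequalities: the left sides telescope to 0, and the right sides sum to 6 + (-3) + (-1) + (-1) = 1. So 0 ≥ 1, which is false.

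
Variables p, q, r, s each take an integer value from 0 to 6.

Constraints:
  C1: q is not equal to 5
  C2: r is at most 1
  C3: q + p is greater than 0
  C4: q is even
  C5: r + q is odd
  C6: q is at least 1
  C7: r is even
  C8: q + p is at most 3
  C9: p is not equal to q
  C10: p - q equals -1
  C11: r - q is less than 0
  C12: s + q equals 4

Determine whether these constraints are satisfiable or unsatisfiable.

Constraint 7 makes r even and constraint 4 makes q even, so r + q must be even. Constraint 5 says r + q is odd — contradiction.

Unsatisfiable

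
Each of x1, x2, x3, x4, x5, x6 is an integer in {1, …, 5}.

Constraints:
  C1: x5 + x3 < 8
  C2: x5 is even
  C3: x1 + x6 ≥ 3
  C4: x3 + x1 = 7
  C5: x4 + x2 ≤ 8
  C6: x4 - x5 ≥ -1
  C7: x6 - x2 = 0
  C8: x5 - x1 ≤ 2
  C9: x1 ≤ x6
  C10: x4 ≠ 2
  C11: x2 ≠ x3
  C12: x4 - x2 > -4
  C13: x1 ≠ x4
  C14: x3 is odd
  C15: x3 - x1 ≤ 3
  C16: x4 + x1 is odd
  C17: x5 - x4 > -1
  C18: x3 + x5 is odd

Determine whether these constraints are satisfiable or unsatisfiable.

Take x1 = 2, x2 = 4, x3 = 5, x4 = 1, x5 = 2, x6 = 4. Then constraint 1: x5 + x3 = 7; constraint 3: x1 + x6 = 6, and every other listed constraint is also met.

Satisfiable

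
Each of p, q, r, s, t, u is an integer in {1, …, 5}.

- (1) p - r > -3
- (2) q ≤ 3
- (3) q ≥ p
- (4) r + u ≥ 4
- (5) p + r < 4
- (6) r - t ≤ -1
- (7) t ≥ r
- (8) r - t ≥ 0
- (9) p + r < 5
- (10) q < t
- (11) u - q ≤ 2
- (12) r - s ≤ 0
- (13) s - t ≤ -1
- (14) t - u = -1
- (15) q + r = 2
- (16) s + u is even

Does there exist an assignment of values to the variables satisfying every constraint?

Unsatisfiable

Constraints 8, 12, and 13 give t − s ≥ 1, s − r ≥ 0, r − t ≥ 0.
Adding all 3 inequalities: the left sides telescope to 0, and the right sides sum to 1 + 0 + 0 = 1. So 0 ≥ 1, which is false.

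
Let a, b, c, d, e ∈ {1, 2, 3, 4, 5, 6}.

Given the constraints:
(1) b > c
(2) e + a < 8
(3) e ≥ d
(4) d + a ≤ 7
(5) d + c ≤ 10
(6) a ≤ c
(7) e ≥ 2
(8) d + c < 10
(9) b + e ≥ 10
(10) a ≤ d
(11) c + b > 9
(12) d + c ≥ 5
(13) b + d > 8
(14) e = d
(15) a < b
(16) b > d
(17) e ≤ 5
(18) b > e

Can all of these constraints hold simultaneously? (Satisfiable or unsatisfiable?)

Satisfiable

One satisfying assignment is a = 1, b = 6, c = 4, d = 4, e = 4.
For the less obvious constraints — constraint 2: e + a = 5; constraint 4: d + a = 5; constraint 5: d + c = 8 — and the others hold by inspection.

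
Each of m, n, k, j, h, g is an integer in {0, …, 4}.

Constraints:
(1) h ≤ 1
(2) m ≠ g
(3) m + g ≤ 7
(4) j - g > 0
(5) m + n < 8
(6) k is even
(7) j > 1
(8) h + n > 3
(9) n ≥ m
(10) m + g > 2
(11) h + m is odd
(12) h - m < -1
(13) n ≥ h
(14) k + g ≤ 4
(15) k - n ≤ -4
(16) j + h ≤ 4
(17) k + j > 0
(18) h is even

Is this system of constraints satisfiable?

The assignment m = 3, n = 4, k = 0, j = 2, h = 0, g = 1 works:
  constraint 3 holds since m + g = 4.
  constraint 4 holds since j - g = 1.
The rest check out directly.

Satisfiable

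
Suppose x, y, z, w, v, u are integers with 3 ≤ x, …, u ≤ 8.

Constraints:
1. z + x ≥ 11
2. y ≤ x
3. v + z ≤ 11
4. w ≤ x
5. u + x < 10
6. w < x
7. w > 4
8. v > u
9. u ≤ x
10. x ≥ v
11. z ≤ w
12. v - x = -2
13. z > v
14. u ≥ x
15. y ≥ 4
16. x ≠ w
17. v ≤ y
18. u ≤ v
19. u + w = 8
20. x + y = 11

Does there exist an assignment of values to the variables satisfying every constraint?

Constraints 6, 8, 11, 13, and 14 give x ≤ u, u < v, v < z, z ≤ w, w < x. Chaining: x ≤ u < v < z ≤ w < x, which forces x < x — impossible.

Unsatisfiable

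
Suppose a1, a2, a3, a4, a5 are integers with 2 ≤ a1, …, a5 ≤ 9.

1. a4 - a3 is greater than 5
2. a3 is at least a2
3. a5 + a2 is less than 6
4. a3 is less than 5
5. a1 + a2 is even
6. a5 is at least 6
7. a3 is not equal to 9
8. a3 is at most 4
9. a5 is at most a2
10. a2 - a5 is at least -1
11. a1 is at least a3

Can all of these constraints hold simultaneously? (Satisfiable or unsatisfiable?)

From constraints 6 and 9: a2 ≥ a5 and a5 ≥ 6, so a2 ≥ 6. From constraints 2 and 8: a2 ≤ a3 and a3 ≤ 4, so a2 ≤ 4. But 4 < 6, so no value of a2 works.

Unsatisfiable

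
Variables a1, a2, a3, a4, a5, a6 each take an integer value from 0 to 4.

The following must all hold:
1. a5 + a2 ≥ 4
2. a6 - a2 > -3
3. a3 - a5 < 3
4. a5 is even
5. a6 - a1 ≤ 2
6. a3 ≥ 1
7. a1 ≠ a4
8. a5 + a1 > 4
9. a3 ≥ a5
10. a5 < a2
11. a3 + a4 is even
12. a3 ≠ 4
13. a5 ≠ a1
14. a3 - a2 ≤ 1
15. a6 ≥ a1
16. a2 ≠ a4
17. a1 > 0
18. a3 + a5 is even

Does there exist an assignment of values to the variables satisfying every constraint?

Satisfiable

Try a1 = 4, a2 = 4, a3 = 2, a4 = 2, a5 = 2, a6 = 4.
Check constraint 1: a5 + a2 = 6; constraint 2: a6 - a2 = 0; constraint 3: a3 - a5 = 0. The remaining constraints are straightforward to verify.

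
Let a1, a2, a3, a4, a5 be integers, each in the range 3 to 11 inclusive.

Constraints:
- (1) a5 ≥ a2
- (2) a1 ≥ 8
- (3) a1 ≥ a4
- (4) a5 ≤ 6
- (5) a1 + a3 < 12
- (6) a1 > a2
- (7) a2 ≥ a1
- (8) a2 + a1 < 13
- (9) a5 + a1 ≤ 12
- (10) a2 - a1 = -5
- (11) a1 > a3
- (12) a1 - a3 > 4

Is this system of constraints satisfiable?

From constraints 2 and 7: a2 ≥ a1 and a1 ≥ 8, so a2 ≥ 8. From constraints 1 and 4: a2 ≤ a5 and a5 ≤ 6, so a2 ≤ 6. But 6 < 8, so no value of a2 works.

Unsatisfiable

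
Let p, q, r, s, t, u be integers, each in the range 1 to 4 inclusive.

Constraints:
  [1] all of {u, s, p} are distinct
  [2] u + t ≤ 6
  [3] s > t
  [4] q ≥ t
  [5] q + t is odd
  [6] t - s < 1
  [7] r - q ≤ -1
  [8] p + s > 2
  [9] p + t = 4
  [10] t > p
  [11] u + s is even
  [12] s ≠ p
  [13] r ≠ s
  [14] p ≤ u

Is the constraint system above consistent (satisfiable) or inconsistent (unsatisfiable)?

Try p = 1, q = 4, r = 1, s = 4, t = 3, u = 2.
Check constraint 2: u + t = 5; constraint 6: t - s = -1; constraint 7: r - q = -3. The remaining constraints are straightforward to verify.

Satisfiable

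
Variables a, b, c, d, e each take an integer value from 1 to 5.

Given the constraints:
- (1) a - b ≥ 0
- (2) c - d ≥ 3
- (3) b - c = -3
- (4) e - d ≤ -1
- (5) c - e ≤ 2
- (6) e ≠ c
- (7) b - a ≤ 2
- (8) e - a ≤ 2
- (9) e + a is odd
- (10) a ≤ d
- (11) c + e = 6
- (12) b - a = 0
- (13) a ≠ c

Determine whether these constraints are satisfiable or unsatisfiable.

Unsatisfiable

Constraints 2, 4, and 5 give c − d ≥ 3, d − e ≥ 1, e − c ≥ -2.
Adding all 3 inequalities: the left sides telescope to 0, and the right sides sum to 3 + 1 + (-2) = 2. So 0 ≥ 2, which is false.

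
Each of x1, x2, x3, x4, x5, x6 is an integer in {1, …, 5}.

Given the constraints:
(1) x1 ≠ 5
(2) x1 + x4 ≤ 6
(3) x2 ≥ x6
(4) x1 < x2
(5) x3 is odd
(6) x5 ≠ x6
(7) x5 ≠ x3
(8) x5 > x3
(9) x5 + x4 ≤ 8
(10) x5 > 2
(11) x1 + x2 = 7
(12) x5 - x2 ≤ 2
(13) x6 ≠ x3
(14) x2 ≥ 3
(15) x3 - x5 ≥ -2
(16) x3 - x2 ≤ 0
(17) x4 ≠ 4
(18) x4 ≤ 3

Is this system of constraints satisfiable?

Setting (x1, x2, x3, x4, x5, x6) = (3, 4, 3, 3, 5, 1) satisfies everything: constraint 2: x1 + x4 = 6; constraint 9: x5 + x4 = 8, and the others follow.

Satisfiable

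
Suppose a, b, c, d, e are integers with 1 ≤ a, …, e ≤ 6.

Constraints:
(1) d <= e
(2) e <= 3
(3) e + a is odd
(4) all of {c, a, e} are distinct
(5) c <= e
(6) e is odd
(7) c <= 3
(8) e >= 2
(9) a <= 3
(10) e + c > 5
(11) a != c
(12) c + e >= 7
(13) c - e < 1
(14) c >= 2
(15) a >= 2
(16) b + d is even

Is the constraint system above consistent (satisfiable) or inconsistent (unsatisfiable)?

Constraints 2, 7, 8, 9, 14, and 15 confine each of c, a, e to the 2 values {2, 3}.
Constraint 4 requires all 3 of them to be distinct, but only 2 values are available — impossible by the pigeonhole principle.

Unsatisfiable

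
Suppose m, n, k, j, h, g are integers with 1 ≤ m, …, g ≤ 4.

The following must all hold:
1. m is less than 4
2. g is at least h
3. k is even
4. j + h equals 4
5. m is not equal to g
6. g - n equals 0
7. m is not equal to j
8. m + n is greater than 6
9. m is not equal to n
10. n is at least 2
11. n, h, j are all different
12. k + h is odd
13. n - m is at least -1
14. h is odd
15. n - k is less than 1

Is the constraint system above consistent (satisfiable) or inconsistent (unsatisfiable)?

Try m = 3, n = 4, k = 4, j = 1, h = 3, g = 4.
Check constraint 4: j + h = 4; constraint 6: g - n = 0; constraint 8: m + n = 7. The remaining constraints are straightforward to verify.

Satisfiable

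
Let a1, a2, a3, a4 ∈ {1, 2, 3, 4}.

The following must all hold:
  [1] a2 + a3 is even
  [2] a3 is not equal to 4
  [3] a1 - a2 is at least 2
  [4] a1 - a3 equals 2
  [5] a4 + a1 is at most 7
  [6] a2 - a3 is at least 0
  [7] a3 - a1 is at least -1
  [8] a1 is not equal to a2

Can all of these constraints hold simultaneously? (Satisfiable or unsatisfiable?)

Unsatisfiable

Constraints 3, 6, and 7 give a1 − a2 ≥ 2, a2 − a3 ≥ 0, a3 − a1 ≥ -1.
Adding all 3 inequalities: the left sides telescope to 0, and the right sides sum to 2 + 0 + (-1) = 1. So 0 ≥ 1, which is false.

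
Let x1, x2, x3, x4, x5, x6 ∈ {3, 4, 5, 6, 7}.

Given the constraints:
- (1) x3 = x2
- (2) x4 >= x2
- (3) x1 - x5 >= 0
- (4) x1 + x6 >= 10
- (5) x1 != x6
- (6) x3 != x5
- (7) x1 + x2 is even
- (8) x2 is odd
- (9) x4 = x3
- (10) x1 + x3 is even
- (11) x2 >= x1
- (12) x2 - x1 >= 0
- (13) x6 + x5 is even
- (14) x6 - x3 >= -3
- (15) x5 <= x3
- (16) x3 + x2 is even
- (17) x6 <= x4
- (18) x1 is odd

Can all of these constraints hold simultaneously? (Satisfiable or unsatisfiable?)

Satisfiable

One satisfying assignment is x1 = 7, x2 = 7, x3 = 7, x4 = 7, x5 = 6, x6 = 6.
For the less obvious constraints — constraint 3: x1 - x5 = 1; constraint 4: x1 + x6 = 13 — and the others hold by inspection.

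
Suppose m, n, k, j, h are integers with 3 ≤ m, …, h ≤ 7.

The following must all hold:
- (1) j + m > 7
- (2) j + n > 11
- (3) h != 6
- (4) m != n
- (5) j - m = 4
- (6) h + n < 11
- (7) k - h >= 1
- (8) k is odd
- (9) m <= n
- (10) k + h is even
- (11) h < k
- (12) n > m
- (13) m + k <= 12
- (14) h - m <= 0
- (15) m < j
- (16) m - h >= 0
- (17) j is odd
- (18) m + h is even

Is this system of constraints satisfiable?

Satisfiable

Setting (m, n, k, j, h) = (3, 7, 7, 7, 3) satisfies everything: constraint 1: j + m = 10; constraint 2: j + n = 14, and the others follow.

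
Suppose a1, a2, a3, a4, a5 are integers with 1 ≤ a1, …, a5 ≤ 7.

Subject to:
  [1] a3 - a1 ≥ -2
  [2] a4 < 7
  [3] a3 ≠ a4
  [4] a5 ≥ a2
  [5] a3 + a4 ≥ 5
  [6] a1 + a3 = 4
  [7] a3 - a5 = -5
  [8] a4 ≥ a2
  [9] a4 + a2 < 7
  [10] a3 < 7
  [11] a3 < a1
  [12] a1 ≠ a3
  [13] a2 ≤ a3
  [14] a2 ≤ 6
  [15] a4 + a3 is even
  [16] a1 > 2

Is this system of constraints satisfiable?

The assignment a1 = 3, a2 = 1, a3 = 1, a4 = 5, a5 = 6 works:
  constraint 1 holds since a3 - a1 = -2.
  constraint 5 holds since a3 + a4 = 6.
The rest check out directly.

Satisfiable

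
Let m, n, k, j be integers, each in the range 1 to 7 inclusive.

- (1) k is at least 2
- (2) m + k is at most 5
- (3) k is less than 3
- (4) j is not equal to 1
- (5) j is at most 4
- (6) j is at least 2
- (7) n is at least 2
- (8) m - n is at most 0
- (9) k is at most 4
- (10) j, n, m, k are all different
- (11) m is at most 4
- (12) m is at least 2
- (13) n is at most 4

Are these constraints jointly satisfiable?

Unsatisfiable

Constraints 1, 5, 6, 7, 9, 11, 12, and 13 confine each of j, n, m, k to the 3 values {2, …, 4}.
Constraint 10 requires all 4 of them to be distinct, but only 3 values are available — impossible by the pigeonhole principle.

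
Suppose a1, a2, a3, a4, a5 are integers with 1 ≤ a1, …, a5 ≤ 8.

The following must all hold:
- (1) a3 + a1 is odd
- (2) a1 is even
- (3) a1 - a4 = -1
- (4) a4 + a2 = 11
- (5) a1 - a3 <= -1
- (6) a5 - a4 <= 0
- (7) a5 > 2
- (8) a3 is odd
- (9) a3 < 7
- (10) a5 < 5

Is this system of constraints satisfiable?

Satisfiable

The assignment a1 = 2, a2 = 8, a3 = 3, a4 = 3, a5 = 3 works:
  constraint 3 holds since a1 - a4 = -1.
  constraint 4 holds since a4 + a2 = 11.
The rest check out directly.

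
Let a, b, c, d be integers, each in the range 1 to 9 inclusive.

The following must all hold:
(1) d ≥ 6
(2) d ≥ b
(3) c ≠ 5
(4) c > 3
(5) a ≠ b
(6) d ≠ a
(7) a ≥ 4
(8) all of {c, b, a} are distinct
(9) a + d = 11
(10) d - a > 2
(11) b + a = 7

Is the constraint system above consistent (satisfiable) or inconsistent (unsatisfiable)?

Satisfiable

The assignment a = 4, b = 3, c = 8, d = 7 works:
  constraint 9 holds since a + d = 11.
  constraint 10 holds since d - a = 3.
The rest check out directly.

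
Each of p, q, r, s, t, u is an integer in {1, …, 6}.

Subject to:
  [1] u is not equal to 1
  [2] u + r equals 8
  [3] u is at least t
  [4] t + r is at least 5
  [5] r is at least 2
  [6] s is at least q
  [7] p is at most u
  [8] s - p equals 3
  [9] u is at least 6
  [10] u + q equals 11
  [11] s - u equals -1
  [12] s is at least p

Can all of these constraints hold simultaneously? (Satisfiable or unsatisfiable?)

Setting (p, q, r, s, t, u) = (2, 5, 2, 5, 3, 6) satisfies everything: constraint 2: u + r = 8; constraint 4: t + r = 5, and the others follow.

Satisfiable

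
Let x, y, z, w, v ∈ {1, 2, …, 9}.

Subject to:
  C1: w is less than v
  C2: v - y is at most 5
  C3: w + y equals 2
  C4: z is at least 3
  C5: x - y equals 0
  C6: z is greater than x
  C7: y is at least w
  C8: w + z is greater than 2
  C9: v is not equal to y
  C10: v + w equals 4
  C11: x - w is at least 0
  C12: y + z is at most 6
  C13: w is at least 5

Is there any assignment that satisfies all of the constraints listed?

Unsatisfiable

From constraints 7 and 13: y ≥ w ≥ 5. From constraint 4: z ≥ 3. Hence y + z ≥ 8. But constraint 12 requires y + z ≤ 6, and 6 < 8. Contradiction.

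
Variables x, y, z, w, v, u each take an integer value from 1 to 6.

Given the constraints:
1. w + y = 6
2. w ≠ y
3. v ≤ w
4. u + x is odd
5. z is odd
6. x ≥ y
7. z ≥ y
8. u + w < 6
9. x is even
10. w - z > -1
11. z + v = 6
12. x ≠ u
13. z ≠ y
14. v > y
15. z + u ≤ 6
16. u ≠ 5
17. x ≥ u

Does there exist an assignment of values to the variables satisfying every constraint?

Satisfiable

Take x = 2, y = 2, z = 3, w = 4, v = 3, u = 1. Then constraint 1: w + y = 6; constraint 8: u + w = 5; constraint 10: w - z = 1, and every other listed constraint is also met.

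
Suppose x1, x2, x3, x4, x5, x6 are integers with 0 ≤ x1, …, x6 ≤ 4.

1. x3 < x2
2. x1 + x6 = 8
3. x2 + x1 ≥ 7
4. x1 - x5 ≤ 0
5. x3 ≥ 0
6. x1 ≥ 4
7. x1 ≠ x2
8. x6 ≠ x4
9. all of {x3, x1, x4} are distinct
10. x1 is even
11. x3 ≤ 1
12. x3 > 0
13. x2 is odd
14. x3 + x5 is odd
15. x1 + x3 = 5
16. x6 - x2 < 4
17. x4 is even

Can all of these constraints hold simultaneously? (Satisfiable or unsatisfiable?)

Satisfiable

Take x1 = 4, x2 = 3, x3 = 1, x4 = 2, x5 = 4, x6 = 4. Then constraint 2: x1 + x6 = 8; constraint 3: x2 + x1 = 7, and every other listed constraint is also met.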